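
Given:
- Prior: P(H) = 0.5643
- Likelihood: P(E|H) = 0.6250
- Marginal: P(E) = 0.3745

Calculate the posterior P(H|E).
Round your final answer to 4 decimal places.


Using Bayes' theorem:

P(H|E) = P(E|H) × P(H) / P(E)
       = 0.6250 × 0.5643 / 0.3745
       = 0.35268750 / 0.3745
       = 0.9418

The evidence strengthens our belief in H.
Prior: 0.5643 → Posterior: 0.9418


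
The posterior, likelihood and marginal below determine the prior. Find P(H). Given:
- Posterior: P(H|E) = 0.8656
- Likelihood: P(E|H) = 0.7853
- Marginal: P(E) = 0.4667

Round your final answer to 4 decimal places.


From Bayes' theorem: P(H|E) = P(E|H) × P(H) / P(E)

Rearranging for P(H):
P(H) = P(H|E) × P(E) / P(E|H)
     = 0.8656 × 0.4667 / 0.7853
     = 0.40397552 / 0.7853
     = 0.5144


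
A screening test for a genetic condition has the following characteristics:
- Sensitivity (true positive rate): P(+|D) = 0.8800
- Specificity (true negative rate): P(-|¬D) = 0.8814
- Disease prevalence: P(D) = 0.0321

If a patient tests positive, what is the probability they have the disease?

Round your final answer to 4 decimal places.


Let D = has disease, + = positive test

Given:
- P(D) = 0.0321 (prevalence)
- P(+|D) = 0.8800 (sensitivity)
- P(-|¬D) = 0.8814 (specificity)
- P(+|¬D) = 0.1186 (false positive rate = 1 - specificity)

Step 1: Find P(+)
P(+) = P(+|D)P(D) + P(+|¬D)P(¬D)
     = 0.8800 × 0.0321 + 0.1186 × 0.9679
     = 0.02824800 + 0.11479294
     = 0.14304094

Step 2: Apply Bayes' theorem for P(D|+)
P(D|+) = P(+|D)P(D) / P(+)
       = 0.02824800 / 0.14304094
       = 0.1975


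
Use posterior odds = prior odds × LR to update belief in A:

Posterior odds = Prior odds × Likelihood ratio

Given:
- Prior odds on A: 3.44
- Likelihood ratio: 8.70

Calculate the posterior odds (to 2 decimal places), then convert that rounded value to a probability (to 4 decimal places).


Step 1: Calculate posterior odds
Posterior odds = Prior odds × LR
               = 3.44 × 8.70
               = 29.93

Step 2: Convert to probability
P(A|E) = Posterior odds / (1 + Posterior odds)
       = 29.93 / (1 + 29.93)
       = 29.93 / 30.93
       = 0.9677

The evidence increased P(A) from 0.7748 to 0.9677.


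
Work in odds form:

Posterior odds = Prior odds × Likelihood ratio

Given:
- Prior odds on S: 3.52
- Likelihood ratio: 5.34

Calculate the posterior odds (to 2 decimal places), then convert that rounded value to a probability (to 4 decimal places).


Step 1: Calculate posterior odds
Posterior odds = Prior odds × LR
               = 3.52 × 5.34
               = 18.80

Step 2: Convert to probability
P(S|E) = Posterior odds / (1 + Posterior odds)
       = 18.80 / (1 + 18.80)
       = 18.80 / 19.80
       = 0.9495

The evidence increased P(S) from 0.7788 to 0.9495.


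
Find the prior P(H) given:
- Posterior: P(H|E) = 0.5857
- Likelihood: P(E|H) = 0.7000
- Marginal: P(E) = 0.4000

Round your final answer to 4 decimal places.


From Bayes' theorem: P(H|E) = P(E|H) × P(H) / P(E)

Rearranging for P(H):
P(H) = P(H|E) × P(E) / P(E|H)
     = 0.5857 × 0.4000 / 0.7000
     = 0.23428000 / 0.7000
     = 0.3347


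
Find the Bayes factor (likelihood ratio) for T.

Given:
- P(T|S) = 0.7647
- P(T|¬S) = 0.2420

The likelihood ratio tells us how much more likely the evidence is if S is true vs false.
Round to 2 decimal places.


Likelihood Ratio (LR) = P(T|S) / P(T|¬S)

LR = 0.7647 / 0.2420
   = 3.16

The evidence is 3.16 times more likely if S is true than if S is false.
Because LR exceeds 1, T is evidence for S.


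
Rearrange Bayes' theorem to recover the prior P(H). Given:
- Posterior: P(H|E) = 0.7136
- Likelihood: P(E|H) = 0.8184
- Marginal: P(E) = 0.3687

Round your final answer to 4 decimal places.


From Bayes' theorem: P(H|E) = P(E|H) × P(H) / P(E)

Rearranging for P(H):
P(H) = P(H|E) × P(E) / P(E|H)
     = 0.7136 × 0.3687 / 0.8184
     = 0.26310432 / 0.8184
     = 0.3215


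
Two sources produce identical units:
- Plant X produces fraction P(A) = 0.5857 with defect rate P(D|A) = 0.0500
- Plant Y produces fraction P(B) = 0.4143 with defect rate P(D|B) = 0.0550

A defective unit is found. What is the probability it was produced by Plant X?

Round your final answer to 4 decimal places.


Let A = from Plant X, D = defective

Given:
- P(A) = 0.5857, P(B) = 0.4143
- P(D|A) = 0.0500, P(D|B) = 0.0550

Step 1: Find P(D)
P(D) = P(D|A)P(A) + P(D|B)P(B)
     = 0.0500 × 0.5857 + 0.0550 × 0.4143
     = 0.02928500 + 0.02278650
     = 0.05207150

Step 2: Apply Bayes' theorem
P(A|D) = P(D|A)P(A) / P(D)
       = 0.02928500 / 0.05207150
       = 0.5624


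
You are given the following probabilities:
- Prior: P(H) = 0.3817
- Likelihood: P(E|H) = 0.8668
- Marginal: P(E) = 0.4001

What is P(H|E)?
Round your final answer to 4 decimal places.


Using Bayes' theorem:

P(H|E) = P(E|H) × P(H) / P(E)
       = 0.8668 × 0.3817 / 0.4001
       = 0.33085756 / 0.4001
       = 0.8269

The evidence strengthens our belief in H.
Prior: 0.3817 → Posterior: 0.8269


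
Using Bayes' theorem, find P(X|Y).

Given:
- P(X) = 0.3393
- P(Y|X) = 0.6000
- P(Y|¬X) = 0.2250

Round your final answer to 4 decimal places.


Bayes' theorem: P(X|Y) = P(Y|X) × P(X) / P(Y)

Step 1: Calculate P(Y) using law of total probability
P(Y) = P(Y|X)P(X) + P(Y|¬X)P(¬X)
     = 0.6000 × 0.3393 + 0.2250 × 0.6607
     = 0.20358000 + 0.14865750
     = 0.35223750

Step 2: Apply Bayes' theorem
P(X|Y) = P(Y|X) × P(X) / P(Y)
       = 0.20358000 / 0.35223750
       = 0.5780


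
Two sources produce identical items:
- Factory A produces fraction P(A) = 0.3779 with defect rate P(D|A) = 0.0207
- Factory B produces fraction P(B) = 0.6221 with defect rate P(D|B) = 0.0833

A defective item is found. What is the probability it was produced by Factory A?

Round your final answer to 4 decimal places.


Let A = from Factory A, D = defective

Given:
- P(A) = 0.3779, P(B) = 0.6221
- P(D|A) = 0.0207, P(D|B) = 0.0833

Step 1: Find P(D)
P(D) = P(D|A)P(A) + P(D|B)P(B)
     = 0.0207 × 0.3779 + 0.0833 × 0.6221
     = 0.00782253 + 0.05182093
     = 0.05964346

Step 2: Apply Bayes' theorem
P(A|D) = P(D|A)P(A) / P(D)
       = 0.00782253 / 0.05964346
       = 0.1312


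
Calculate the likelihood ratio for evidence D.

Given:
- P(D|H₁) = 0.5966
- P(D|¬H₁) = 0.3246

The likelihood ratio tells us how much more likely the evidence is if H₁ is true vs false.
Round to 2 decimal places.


Likelihood Ratio (LR) = P(D|H₁) / P(D|¬H₁)

LR = 0.5966 / 0.3246
   = 1.84

The evidence is 1.84 times more likely if H₁ is true than if H₁ is false.
Because LR exceeds 1, D is evidence for H₁.


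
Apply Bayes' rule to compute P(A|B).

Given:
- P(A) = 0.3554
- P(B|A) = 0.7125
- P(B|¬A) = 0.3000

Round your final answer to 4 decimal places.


Bayes' theorem: P(A|B) = P(B|A) × P(A) / P(B)

Step 1: Calculate P(B) using law of total probability
P(B) = P(B|A)P(A) + P(B|¬A)P(¬A)
     = 0.7125 × 0.3554 + 0.3000 × 0.6446
     = 0.25322250 + 0.19338000
     = 0.44660250

Step 2: Apply Bayes' theorem
P(A|B) = P(B|A) × P(A) / P(B)
       = 0.25322250 / 0.44660250
       = 0.5670


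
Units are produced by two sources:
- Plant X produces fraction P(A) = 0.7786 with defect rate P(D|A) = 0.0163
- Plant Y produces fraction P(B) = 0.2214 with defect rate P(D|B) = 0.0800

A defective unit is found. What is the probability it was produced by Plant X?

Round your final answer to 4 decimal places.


Let A = from Plant X, D = defective

Given:
- P(A) = 0.7786, P(B) = 0.2214
- P(D|A) = 0.0163, P(D|B) = 0.0800

Step 1: Find P(D)
P(D) = P(D|A)P(A) + P(D|B)P(B)
     = 0.0163 × 0.7786 + 0.0800 × 0.2214
     = 0.01269118 + 0.01771200
     = 0.03040318

Step 2: Apply Bayes' theorem
P(A|D) = P(D|A)P(A) / P(D)
       = 0.01269118 / 0.03040318
       = 0.4174


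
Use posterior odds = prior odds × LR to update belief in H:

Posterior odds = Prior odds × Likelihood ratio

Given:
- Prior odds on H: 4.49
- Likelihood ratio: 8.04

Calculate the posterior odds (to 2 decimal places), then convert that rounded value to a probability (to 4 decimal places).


Step 1: Calculate posterior odds
Posterior odds = Prior odds × LR
               = 4.49 × 8.04
               = 36.10

Step 2: Convert to probability
P(H|E) = Posterior odds / (1 + Posterior odds)
       = 36.10 / (1 + 36.10)
       = 36.10 / 37.10
       = 0.9730

The evidence increased P(H) from 0.8179 to 0.9730.


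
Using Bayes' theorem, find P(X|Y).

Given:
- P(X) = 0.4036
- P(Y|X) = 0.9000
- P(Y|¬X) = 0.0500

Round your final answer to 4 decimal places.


Bayes' theorem: P(X|Y) = P(Y|X) × P(X) / P(Y)

Step 1: Calculate P(Y) using law of total probability
P(Y) = P(Y|X)P(X) + P(Y|¬X)P(¬X)
     = 0.9000 × 0.4036 + 0.0500 × 0.5964
     = 0.36324000 + 0.02982000
     = 0.39306000

Step 2: Apply Bayes' theorem
P(X|Y) = P(Y|X) × P(X) / P(Y)
       = 0.36324000 / 0.39306000
       = 0.9241


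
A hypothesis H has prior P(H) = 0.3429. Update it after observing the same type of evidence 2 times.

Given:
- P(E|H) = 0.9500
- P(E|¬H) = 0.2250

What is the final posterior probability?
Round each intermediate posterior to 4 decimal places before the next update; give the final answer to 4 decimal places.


Sequential Bayesian updating:

Initial prior: P(H) = 0.3429

Update 1:
  P(E) = 0.9500 × 0.3429 + 0.2250 × 0.6571 = 0.32575500 + 0.14784750 = 0.47360250
  P(H|E) = 0.32575500 / 0.47360250 = 0.6878

Update 2:
  P(E) = 0.9500 × 0.6878 + 0.2250 × 0.3122 = 0.65341000 + 0.07024500 = 0.72365500
  P(H|E) = 0.65341000 / 0.72365500 = 0.9029

Final posterior: 0.9029


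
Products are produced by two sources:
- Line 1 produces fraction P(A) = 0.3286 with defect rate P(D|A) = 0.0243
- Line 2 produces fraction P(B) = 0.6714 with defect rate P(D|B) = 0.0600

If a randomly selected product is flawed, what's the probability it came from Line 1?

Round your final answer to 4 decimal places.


Let A = from Line 1, D = flawed

Given:
- P(A) = 0.3286, P(B) = 0.6714
- P(D|A) = 0.0243, P(D|B) = 0.0600

Step 1: Find P(D)
P(D) = P(D|A)P(A) + P(D|B)P(B)
     = 0.0243 × 0.3286 + 0.0600 × 0.6714
     = 0.00798498 + 0.04028400
     = 0.04826898

Step 2: Apply Bayes' theorem
P(A|D) = P(D|A)P(A) / P(D)
       = 0.00798498 / 0.04826898
       = 0.1654


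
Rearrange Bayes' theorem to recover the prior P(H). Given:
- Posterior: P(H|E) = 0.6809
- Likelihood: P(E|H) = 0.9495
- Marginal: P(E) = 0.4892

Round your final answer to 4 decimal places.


From Bayes' theorem: P(H|E) = P(E|H) × P(H) / P(E)

Rearranging for P(H):
P(H) = P(H|E) × P(E) / P(E|H)
     = 0.6809 × 0.4892 / 0.9495
     = 0.33309628 / 0.9495
     = 0.3508


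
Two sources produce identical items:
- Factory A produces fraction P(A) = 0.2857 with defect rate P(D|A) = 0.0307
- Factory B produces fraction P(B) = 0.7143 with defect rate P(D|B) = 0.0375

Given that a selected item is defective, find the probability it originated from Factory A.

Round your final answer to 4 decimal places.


Let A = from Factory A, D = defective

Given:
- P(A) = 0.2857, P(B) = 0.7143
- P(D|A) = 0.0307, P(D|B) = 0.0375

Step 1: Find P(D)
P(D) = P(D|A)P(A) + P(D|B)P(B)
     = 0.0307 × 0.2857 + 0.0375 × 0.7143
     = 0.00877099 + 0.02678625
     = 0.03555724

Step 2: Apply Bayes' theorem
P(A|D) = P(D|A)P(A) / P(D)
       = 0.00877099 / 0.03555724
       = 0.2467


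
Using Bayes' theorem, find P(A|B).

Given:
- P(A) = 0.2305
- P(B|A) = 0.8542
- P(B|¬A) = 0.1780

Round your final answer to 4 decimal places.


Bayes' theorem: P(A|B) = P(B|A) × P(A) / P(B)

Step 1: Calculate P(B) using law of total probability
P(B) = P(B|A)P(A) + P(B|¬A)P(¬A)
     = 0.8542 × 0.2305 + 0.1780 × 0.7695
     = 0.19689310 + 0.13697100
     = 0.33386410

Step 2: Apply Bayes' theorem
P(A|B) = P(B|A) × P(A) / P(B)
       = 0.19689310 / 0.33386410
       = 0.5897


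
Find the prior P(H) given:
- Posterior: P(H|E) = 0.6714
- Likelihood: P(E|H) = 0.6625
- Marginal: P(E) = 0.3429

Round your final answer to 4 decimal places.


From Bayes' theorem: P(H|E) = P(E|H) × P(H) / P(E)

Rearranging for P(H):
P(H) = P(H|E) × P(E) / P(E|H)
     = 0.6714 × 0.3429 / 0.6625
     = 0.23022306 / 0.6625
     = 0.3475


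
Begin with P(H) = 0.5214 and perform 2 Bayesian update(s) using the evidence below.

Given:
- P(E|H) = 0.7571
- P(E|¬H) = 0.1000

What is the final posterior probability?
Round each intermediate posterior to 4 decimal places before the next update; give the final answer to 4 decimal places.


Sequential Bayesian updating:

Initial prior: P(H) = 0.5214

Update 1:
  P(E) = 0.7571 × 0.5214 + 0.1000 × 0.4786 = 0.39475194 + 0.04786000 = 0.44261194
  P(H|E) = 0.39475194 / 0.44261194 = 0.8919

Update 2:
  P(E) = 0.7571 × 0.8919 + 0.1000 × 0.1081 = 0.67525749 + 0.01081000 = 0.68606749
  P(H|E) = 0.67525749 / 0.68606749 = 0.9842

Final posterior: 0.9842


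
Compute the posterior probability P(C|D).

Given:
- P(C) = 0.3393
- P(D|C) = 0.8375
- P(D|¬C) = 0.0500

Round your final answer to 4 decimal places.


Bayes' theorem: P(C|D) = P(D|C) × P(C) / P(D)

Step 1: Calculate P(D) using law of total probability
P(D) = P(D|C)P(C) + P(D|¬C)P(¬C)
     = 0.8375 × 0.3393 + 0.0500 × 0.6607
     = 0.28416375 + 0.03303500
     = 0.31719875

Step 2: Apply Bayes' theorem
P(C|D) = P(D|C) × P(C) / P(D)
       = 0.28416375 / 0.31719875
       = 0.8959


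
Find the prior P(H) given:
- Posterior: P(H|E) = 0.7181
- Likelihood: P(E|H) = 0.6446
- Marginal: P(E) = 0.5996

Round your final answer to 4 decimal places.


From Bayes' theorem: P(H|E) = P(E|H) × P(H) / P(E)

Rearranging for P(H):
P(H) = P(H|E) × P(E) / P(E|H)
     = 0.7181 × 0.5996 / 0.6446
     = 0.43057276 / 0.6446
     = 0.6680


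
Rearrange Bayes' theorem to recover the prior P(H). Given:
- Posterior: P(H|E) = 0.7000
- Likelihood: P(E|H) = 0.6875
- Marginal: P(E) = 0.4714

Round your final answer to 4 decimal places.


From Bayes' theorem: P(H|E) = P(E|H) × P(H) / P(E)

Rearranging for P(H):
P(H) = P(H|E) × P(E) / P(E|H)
     = 0.7000 × 0.4714 / 0.6875
     = 0.32998000 / 0.6875
     = 0.4800


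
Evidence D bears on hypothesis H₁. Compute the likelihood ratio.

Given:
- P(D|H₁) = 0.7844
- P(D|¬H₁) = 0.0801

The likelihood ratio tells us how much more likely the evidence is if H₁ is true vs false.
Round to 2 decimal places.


Likelihood Ratio (LR) = P(D|H₁) / P(D|¬H₁)

LR = 0.7844 / 0.0801
   = 9.79

The evidence is 9.79 times more likely if H₁ is true than if H₁ is false.
Since LR > 1, the evidence supports H₁ over ¬H₁.


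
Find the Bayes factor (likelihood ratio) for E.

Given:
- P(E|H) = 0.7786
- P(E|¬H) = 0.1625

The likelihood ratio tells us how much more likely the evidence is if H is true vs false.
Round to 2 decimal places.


Likelihood Ratio (LR) = P(E|H) / P(E|¬H)

LR = 0.7786 / 0.1625
   = 4.79

The evidence is 4.79 times more likely if H is true than if H is false.
Since LR > 1, the evidence supports H over ¬H.


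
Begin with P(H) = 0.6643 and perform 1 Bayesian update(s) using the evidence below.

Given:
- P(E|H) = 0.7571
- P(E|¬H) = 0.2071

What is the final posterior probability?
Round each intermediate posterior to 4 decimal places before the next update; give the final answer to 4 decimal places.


Sequential Bayesian updating:

Initial prior: P(H) = 0.6643

Update 1:
  P(E) = 0.7571 × 0.6643 + 0.2071 × 0.3357 = 0.50294153 + 0.06952347 = 0.57246500
  P(H|E) = 0.50294153 / 0.57246500 = 0.8786

Final posterior: 0.8786


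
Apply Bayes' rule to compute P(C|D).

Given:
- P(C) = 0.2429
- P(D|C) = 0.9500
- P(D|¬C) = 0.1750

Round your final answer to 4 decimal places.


Bayes' theorem: P(C|D) = P(D|C) × P(C) / P(D)

Step 1: Calculate P(D) using law of total probability
P(D) = P(D|C)P(C) + P(D|¬C)P(¬C)
     = 0.9500 × 0.2429 + 0.1750 × 0.7571
     = 0.23075500 + 0.13249250
     = 0.36324750

Step 2: Apply Bayes' theorem
P(C|D) = P(D|C) × P(C) / P(D)
       = 0.23075500 / 0.36324750
       = 0.6353


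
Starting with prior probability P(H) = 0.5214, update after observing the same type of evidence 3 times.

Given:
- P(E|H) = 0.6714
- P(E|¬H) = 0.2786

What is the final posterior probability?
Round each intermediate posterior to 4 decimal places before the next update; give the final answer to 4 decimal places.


Sequential Bayesian updating:

Initial prior: P(H) = 0.5214

Update 1:
  P(E) = 0.6714 × 0.5214 + 0.2786 × 0.4786 = 0.35006796 + 0.13333796 = 0.48340592
  P(H|E) = 0.35006796 / 0.48340592 = 0.7242

Update 2:
  P(E) = 0.6714 × 0.7242 + 0.2786 × 0.2758 = 0.48622788 + 0.07683788 = 0.56306576
  P(H|E) = 0.48622788 / 0.56306576 = 0.8635

Update 3:
  P(E) = 0.6714 × 0.8635 + 0.2786 × 0.1365 = 0.57975390 + 0.03802890 = 0.61778280
  P(H|E) = 0.57975390 / 0.61778280 = 0.9384

Final posterior: 0.9384


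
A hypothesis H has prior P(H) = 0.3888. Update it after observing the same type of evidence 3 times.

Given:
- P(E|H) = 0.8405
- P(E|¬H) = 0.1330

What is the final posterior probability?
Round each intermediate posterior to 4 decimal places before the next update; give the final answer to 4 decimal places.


Sequential Bayesian updating:

Initial prior: P(H) = 0.3888

Update 1:
  P(E) = 0.8405 × 0.3888 + 0.1330 × 0.6112 = 0.32678640 + 0.08128960 = 0.40807600
  P(H|E) = 0.32678640 / 0.40807600 = 0.8008

Update 2:
  P(E) = 0.8405 × 0.8008 + 0.1330 × 0.1992 = 0.67307240 + 0.02649360 = 0.69956600
  P(H|E) = 0.67307240 / 0.69956600 = 0.9621

Update 3:
  P(E) = 0.8405 × 0.9621 + 0.1330 × 0.0379 = 0.80864505 + 0.00504070 = 0.81368575
  P(H|E) = 0.80864505 / 0.81368575 = 0.9938

Final posterior: 0.9938


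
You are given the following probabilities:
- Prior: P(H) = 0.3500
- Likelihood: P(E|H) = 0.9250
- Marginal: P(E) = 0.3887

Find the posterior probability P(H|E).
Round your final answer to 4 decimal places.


Using Bayes' theorem:

P(H|E) = P(E|H) × P(H) / P(E)
       = 0.9250 × 0.3500 / 0.3887
       = 0.32375000 / 0.3887
       = 0.8329

The evidence strengthens our belief in H.
Prior: 0.3500 → Posterior: 0.8329


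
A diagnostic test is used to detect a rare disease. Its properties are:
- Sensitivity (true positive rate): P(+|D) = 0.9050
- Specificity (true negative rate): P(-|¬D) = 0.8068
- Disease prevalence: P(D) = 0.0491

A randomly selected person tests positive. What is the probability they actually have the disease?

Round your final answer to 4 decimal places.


Let D = has disease, + = positive test

Given:
- P(D) = 0.0491 (prevalence)
- P(+|D) = 0.9050 (sensitivity)
- P(-|¬D) = 0.8068 (specificity)
- P(+|¬D) = 0.1932 (false positive rate = 1 - specificity)

Step 1: Find P(+)
P(+) = P(+|D)P(D) + P(+|¬D)P(¬D)
     = 0.9050 × 0.0491 + 0.1932 × 0.9509
     = 0.04443550 + 0.18371388
     = 0.22814938

Step 2: Apply Bayes' theorem for P(D|+)
P(D|+) = P(+|D)P(D) / P(+)
       = 0.04443550 / 0.22814938
       = 0.1948


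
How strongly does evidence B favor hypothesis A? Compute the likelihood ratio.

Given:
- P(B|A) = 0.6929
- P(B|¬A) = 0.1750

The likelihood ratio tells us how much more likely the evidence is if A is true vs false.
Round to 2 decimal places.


Likelihood Ratio (LR) = P(B|A) / P(B|¬A)

LR = 0.6929 / 0.1750
   = 3.96

The evidence is 3.96 times more likely if A is true than if A is false.
Because LR exceeds 1, B is evidence for A.


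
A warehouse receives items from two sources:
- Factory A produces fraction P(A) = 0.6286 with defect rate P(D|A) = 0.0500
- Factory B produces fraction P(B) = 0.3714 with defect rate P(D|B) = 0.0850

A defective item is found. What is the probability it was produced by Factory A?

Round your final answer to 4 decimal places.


Let A = from Factory A, D = defective

Given:
- P(A) = 0.6286, P(B) = 0.3714
- P(D|A) = 0.0500, P(D|B) = 0.0850

Step 1: Find P(D)
P(D) = P(D|A)P(A) + P(D|B)P(B)
     = 0.0500 × 0.6286 + 0.0850 × 0.3714
     = 0.03143000 + 0.03156900
     = 0.06299900

Step 2: Apply Bayes' theorem
P(A|D) = P(D|A)P(A) / P(D)
       = 0.03143000 / 0.06299900
       = 0.4989


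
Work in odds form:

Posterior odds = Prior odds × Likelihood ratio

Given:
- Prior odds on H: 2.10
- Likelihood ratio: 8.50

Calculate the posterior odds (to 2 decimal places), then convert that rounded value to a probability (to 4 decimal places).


Step 1: Calculate posterior odds
Posterior odds = Prior odds × LR
               = 2.10 × 8.50
               = 17.85

Step 2: Convert to probability
P(H|E) = Posterior odds / (1 + Posterior odds)
       = 17.85 / (1 + 17.85)
       = 17.85 / 18.85
       = 0.9469

The evidence increased P(H) from 0.6774 to 0.9469.


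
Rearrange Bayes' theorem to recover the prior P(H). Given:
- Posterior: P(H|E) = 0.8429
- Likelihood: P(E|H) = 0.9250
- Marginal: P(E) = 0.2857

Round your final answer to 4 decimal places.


From Bayes' theorem: P(H|E) = P(E|H) × P(H) / P(E)

Rearranging for P(H):
P(H) = P(H|E) × P(E) / P(E|H)
     = 0.8429 × 0.2857 / 0.9250
     = 0.24081653 / 0.9250
     = 0.2603


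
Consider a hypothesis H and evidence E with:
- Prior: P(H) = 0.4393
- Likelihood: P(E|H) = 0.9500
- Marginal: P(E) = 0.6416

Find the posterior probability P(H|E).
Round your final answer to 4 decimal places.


Using Bayes' theorem:

P(H|E) = P(E|H) × P(H) / P(E)
       = 0.9500 × 0.4393 / 0.6416
       = 0.41733500 / 0.6416
       = 0.6505

The evidence strengthens our belief in H.
Prior: 0.4393 → Posterior: 0.6505


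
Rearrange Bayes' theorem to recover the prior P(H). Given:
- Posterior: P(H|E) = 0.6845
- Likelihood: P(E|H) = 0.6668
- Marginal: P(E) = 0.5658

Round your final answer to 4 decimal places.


From Bayes' theorem: P(H|E) = P(E|H) × P(H) / P(E)

Rearranging for P(H):
P(H) = P(H|E) × P(E) / P(E|H)
     = 0.6845 × 0.5658 / 0.6668
     = 0.38729010 / 0.6668
     = 0.5808


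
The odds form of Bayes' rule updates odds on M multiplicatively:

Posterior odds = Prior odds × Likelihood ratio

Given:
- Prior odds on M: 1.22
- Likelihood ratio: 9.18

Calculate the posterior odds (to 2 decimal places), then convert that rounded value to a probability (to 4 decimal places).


Step 1: Calculate posterior odds
Posterior odds = Prior odds × LR
               = 1.22 × 9.18
               = 11.20

Step 2: Convert to probability
P(M|E) = Posterior odds / (1 + Posterior odds)
       = 11.20 / (1 + 11.20)
       = 11.20 / 12.20
       = 0.9180

The evidence increased P(M) from 0.5495 to 0.9180.


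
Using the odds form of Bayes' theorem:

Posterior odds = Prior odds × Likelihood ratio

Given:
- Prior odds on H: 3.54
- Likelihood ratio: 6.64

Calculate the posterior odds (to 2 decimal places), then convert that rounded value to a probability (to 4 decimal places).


Step 1: Calculate posterior odds
Posterior odds = Prior odds × LR
               = 3.54 × 6.64
               = 23.51

Step 2: Convert to probability
P(H|E) = Posterior odds / (1 + Posterior odds)
       = 23.51 / (1 + 23.51)
       = 23.51 / 24.51
       = 0.9592

The evidence increased P(H) from 0.7797 to 0.9592.


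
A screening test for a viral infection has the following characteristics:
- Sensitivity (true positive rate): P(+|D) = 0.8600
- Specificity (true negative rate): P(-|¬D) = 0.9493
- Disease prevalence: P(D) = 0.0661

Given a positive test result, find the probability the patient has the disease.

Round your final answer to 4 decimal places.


Let D = has disease, + = positive test

Given:
- P(D) = 0.0661 (prevalence)
- P(+|D) = 0.8600 (sensitivity)
- P(-|¬D) = 0.9493 (specificity)
- P(+|¬D) = 0.0507 (false positive rate = 1 - specificity)

Step 1: Find P(+)
P(+) = P(+|D)P(D) + P(+|¬D)P(¬D)
     = 0.8600 × 0.0661 + 0.0507 × 0.9339
     = 0.05684600 + 0.04734873
     = 0.10419473

Step 2: Apply Bayes' theorem for P(D|+)
P(D|+) = P(+|D)P(D) / P(+)
       = 0.05684600 / 0.10419473
       = 0.5456


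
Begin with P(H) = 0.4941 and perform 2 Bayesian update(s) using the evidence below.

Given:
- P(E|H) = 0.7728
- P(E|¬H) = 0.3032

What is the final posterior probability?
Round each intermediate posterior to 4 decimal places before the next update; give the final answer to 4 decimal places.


Sequential Bayesian updating:

Initial prior: P(H) = 0.4941

Update 1:
  P(E) = 0.7728 × 0.4941 + 0.3032 × 0.5059 = 0.38184048 + 0.15338888 = 0.53522936
  P(H|E) = 0.38184048 / 0.53522936 = 0.7134

Update 2:
  P(E) = 0.7728 × 0.7134 + 0.3032 × 0.2866 = 0.55131552 + 0.08689712 = 0.63821264
  P(H|E) = 0.55131552 / 0.63821264 = 0.8638

Final posterior: 0.8638


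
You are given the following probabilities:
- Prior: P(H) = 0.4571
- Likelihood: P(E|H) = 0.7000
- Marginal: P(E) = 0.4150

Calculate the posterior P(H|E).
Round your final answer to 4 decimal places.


Using Bayes' theorem:

P(H|E) = P(E|H) × P(H) / P(E)
       = 0.7000 × 0.4571 / 0.4150
       = 0.31997000 / 0.4150
       = 0.7710

The evidence strengthens our belief in H.
Prior: 0.4571 → Posterior: 0.7710


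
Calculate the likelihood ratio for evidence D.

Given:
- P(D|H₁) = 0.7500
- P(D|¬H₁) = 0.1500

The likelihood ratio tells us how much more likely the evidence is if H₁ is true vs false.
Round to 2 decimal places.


Likelihood Ratio (LR) = P(D|H₁) / P(D|¬H₁)

LR = 0.7500 / 0.1500
   = 5.00

The evidence is 5.00 times more likely if H₁ is true than if H₁ is false.
LR > 1, so observing D raises the odds in favor of H₁.


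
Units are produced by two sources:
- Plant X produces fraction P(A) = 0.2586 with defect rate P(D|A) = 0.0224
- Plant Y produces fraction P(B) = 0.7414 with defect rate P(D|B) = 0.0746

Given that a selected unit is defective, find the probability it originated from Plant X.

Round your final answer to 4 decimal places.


Let A = from Plant X, D = defective

Given:
- P(A) = 0.2586, P(B) = 0.7414
- P(D|A) = 0.0224, P(D|B) = 0.0746

Step 1: Find P(D)
P(D) = P(D|A)P(A) + P(D|B)P(B)
     = 0.0224 × 0.2586 + 0.0746 × 0.7414
     = 0.00579264 + 0.05530844
     = 0.06110108

Step 2: Apply Bayes' theorem
P(A|D) = P(D|A)P(A) / P(D)
       = 0.00579264 / 0.06110108
       = 0.0948


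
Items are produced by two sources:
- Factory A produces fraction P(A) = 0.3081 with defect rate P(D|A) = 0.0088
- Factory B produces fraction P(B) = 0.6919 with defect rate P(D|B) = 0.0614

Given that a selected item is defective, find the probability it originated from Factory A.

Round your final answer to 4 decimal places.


Let A = from Factory A, D = defective

Given:
- P(A) = 0.3081, P(B) = 0.6919
- P(D|A) = 0.0088, P(D|B) = 0.0614

Step 1: Find P(D)
P(D) = P(D|A)P(A) + P(D|B)P(B)
     = 0.0088 × 0.3081 + 0.0614 × 0.6919
     = 0.00271128 + 0.04248266
     = 0.04519394

Step 2: Apply Bayes' theorem
P(A|D) = P(D|A)P(A) / P(D)
       = 0.00271128 / 0.04519394
       = 0.0600


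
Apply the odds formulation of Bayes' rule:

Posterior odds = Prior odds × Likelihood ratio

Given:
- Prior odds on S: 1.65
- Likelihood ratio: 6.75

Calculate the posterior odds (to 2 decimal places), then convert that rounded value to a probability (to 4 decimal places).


Step 1: Calculate posterior odds
Posterior odds = Prior odds × LR
               = 1.65 × 6.75
               = 11.14

Step 2: Convert to probability
P(S|E) = Posterior odds / (1 + Posterior odds)
       = 11.14 / (1 + 11.14)
       = 11.14 / 12.14
       = 0.9176

The evidence increased P(S) from 0.6226 to 0.9176.


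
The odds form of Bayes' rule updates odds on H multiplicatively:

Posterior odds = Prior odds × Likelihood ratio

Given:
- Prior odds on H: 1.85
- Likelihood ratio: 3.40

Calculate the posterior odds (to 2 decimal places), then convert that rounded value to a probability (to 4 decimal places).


Step 1: Calculate posterior odds
Posterior odds = Prior odds × LR
               = 1.85 × 3.40
               = 6.29

Step 2: Convert to probability
P(H|E) = Posterior odds / (1 + Posterior odds)
       = 6.29 / (1 + 6.29)
       = 6.29 / 7.29
       = 0.8628

The evidence increased P(H) from 0.6491 to 0.8628.


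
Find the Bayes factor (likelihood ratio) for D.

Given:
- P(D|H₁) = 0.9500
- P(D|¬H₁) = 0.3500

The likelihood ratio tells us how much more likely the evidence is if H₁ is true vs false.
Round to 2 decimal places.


Likelihood Ratio (LR) = P(D|H₁) / P(D|¬H₁)

LR = 0.9500 / 0.3500
   = 2.71

The evidence is 2.71 times more likely if H₁ is true than if H₁ is false.
Because LR exceeds 1, D is evidence for H₁.


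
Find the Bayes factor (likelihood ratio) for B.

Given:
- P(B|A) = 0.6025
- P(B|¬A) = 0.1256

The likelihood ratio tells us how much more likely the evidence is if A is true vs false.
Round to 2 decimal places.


Likelihood Ratio (LR) = P(B|A) / P(B|¬A)

LR = 0.6025 / 0.1256
   = 4.80

The evidence is 4.80 times more likely if A is true than if A is false.
LR > 1, so observing B raises the odds in favor of A.


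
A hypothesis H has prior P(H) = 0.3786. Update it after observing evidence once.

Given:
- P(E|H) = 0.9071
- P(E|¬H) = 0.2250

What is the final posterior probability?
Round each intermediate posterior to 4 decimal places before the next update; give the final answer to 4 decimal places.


Sequential Bayesian updating:

Initial prior: P(H) = 0.3786

Update 1:
  P(E) = 0.9071 × 0.3786 + 0.2250 × 0.6214 = 0.34342806 + 0.13981500 = 0.48324306
  P(H|E) = 0.34342806 / 0.48324306 = 0.7107

Final posterior: 0.7107


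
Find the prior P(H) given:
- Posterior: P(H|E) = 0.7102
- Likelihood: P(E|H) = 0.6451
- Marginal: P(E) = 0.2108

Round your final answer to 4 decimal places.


From Bayes' theorem: P(H|E) = P(E|H) × P(H) / P(E)

Rearranging for P(H):
P(H) = P(H|E) × P(E) / P(E|H)
     = 0.7102 × 0.2108 / 0.6451
     = 0.14971016 / 0.6451
     = 0.2321


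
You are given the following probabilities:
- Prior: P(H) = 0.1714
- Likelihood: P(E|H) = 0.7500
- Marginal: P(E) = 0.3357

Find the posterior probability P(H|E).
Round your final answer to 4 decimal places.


Using Bayes' theorem:

P(H|E) = P(E|H) × P(H) / P(E)
       = 0.7500 × 0.1714 / 0.3357
       = 0.12855000 / 0.3357
       = 0.3829

The evidence strengthens our belief in H.
Prior: 0.1714 → Posterior: 0.3829


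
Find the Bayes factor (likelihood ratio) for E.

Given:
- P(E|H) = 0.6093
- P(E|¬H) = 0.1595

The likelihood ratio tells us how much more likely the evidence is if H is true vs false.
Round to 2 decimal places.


Likelihood Ratio (LR) = P(E|H) / P(E|¬H)

LR = 0.6093 / 0.1595
   = 3.82

The evidence is 3.82 times more likely if H is true than if H is false.
Since LR > 1, the evidence supports H over ¬H.


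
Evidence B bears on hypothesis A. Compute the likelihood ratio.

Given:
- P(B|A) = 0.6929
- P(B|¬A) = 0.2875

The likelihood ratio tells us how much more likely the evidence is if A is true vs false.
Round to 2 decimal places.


Likelihood Ratio (LR) = P(B|A) / P(B|¬A)

LR = 0.6929 / 0.2875
   = 2.41

The evidence is 2.41 times more likely if A is true than if A is false.
Since LR > 1, the evidence supports A over ¬A.


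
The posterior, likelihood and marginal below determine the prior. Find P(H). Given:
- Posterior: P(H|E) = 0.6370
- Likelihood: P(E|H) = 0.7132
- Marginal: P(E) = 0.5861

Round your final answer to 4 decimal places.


From Bayes' theorem: P(H|E) = P(E|H) × P(H) / P(E)

Rearranging for P(H):
P(H) = P(H|E) × P(E) / P(E|H)
     = 0.6370 × 0.5861 / 0.7132
     = 0.37334570 / 0.7132
     = 0.5235


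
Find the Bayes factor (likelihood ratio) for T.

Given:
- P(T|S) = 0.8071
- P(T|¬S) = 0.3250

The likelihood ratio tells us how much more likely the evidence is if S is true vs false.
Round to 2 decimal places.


Likelihood Ratio (LR) = P(T|S) / P(T|¬S)

LR = 0.8071 / 0.3250
   = 2.48

The evidence is 2.48 times more likely if S is true than if S is false.
Because LR exceeds 1, T is evidence for S.


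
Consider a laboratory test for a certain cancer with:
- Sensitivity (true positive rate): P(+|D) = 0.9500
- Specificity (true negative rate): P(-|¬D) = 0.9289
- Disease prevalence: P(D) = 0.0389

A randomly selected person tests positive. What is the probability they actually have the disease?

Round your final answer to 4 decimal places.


Let D = has disease, + = positive test

Given:
- P(D) = 0.0389 (prevalence)
- P(+|D) = 0.9500 (sensitivity)
- P(-|¬D) = 0.9289 (specificity)
- P(+|¬D) = 0.0711 (false positive rate = 1 - specificity)

Step 1: Find P(+)
P(+) = P(+|D)P(D) + P(+|¬D)P(¬D)
     = 0.9500 × 0.0389 + 0.0711 × 0.9611
     = 0.03695500 + 0.06833421
     = 0.10528921

Step 2: Apply Bayes' theorem for P(D|+)
P(D|+) = P(+|D)P(D) / P(+)
       = 0.03695500 / 0.10528921
       = 0.3510


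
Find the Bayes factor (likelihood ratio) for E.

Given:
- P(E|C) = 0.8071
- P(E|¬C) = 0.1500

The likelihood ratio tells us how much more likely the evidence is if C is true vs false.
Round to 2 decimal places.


Likelihood Ratio (LR) = P(E|C) / P(E|¬C)

LR = 0.8071 / 0.1500
   = 5.38

The evidence is 5.38 times more likely if C is true than if C is false.
Because LR exceeds 1, E is evidence for C.


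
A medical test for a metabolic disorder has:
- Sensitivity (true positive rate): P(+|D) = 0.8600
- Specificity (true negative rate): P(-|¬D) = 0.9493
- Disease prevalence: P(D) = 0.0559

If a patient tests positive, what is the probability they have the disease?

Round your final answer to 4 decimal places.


Let D = has disease, + = positive test

Given:
- P(D) = 0.0559 (prevalence)
- P(+|D) = 0.8600 (sensitivity)
- P(-|¬D) = 0.9493 (specificity)
- P(+|¬D) = 0.0507 (false positive rate = 1 - specificity)

Step 1: Find P(+)
P(+) = P(+|D)P(D) + P(+|¬D)P(¬D)
     = 0.8600 × 0.0559 + 0.0507 × 0.9441
     = 0.04807400 + 0.04786587
     = 0.09593987

Step 2: Apply Bayes' theorem for P(D|+)
P(D|+) = P(+|D)P(D) / P(+)
       = 0.04807400 / 0.09593987
       = 0.5011


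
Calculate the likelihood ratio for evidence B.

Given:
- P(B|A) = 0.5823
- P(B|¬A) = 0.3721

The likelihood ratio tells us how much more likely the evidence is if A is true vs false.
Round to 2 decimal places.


Likelihood Ratio (LR) = P(B|A) / P(B|¬A)

LR = 0.5823 / 0.3721
   = 1.56

The evidence is 1.56 times more likely if A is true than if A is false.
Because LR exceeds 1, B is evidence for A.


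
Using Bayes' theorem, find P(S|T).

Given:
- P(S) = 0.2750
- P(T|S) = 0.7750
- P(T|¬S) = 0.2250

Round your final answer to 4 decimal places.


Bayes' theorem: P(S|T) = P(T|S) × P(S) / P(T)

Step 1: Calculate P(T) using law of total probability
P(T) = P(T|S)P(S) + P(T|¬S)P(¬S)
     = 0.7750 × 0.2750 + 0.2250 × 0.7250
     = 0.21312500 + 0.16312500
     = 0.37625000

Step 2: Apply Bayes' theorem
P(S|T) = P(T|S) × P(S) / P(T)
       = 0.21312500 / 0.37625000
       = 0.5664


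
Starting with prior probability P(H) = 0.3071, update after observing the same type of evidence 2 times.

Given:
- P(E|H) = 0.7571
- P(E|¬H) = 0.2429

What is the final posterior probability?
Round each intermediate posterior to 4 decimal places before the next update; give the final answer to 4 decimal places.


Sequential Bayesian updating:

Initial prior: P(H) = 0.3071

Update 1:
  P(E) = 0.7571 × 0.3071 + 0.2429 × 0.6929 = 0.23250541 + 0.16830541 = 0.40081082
  P(H|E) = 0.23250541 / 0.40081082 = 0.5801

Update 2:
  P(E) = 0.7571 × 0.5801 + 0.2429 × 0.4199 = 0.43919371 + 0.10199371 = 0.54118742
  P(H|E) = 0.43919371 / 0.54118742 = 0.8115

Final posterior: 0.8115


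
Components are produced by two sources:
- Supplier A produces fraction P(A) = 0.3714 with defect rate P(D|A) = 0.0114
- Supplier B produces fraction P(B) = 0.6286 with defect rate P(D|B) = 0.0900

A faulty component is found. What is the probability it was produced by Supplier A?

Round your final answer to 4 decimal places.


Let A = from Supplier A, D = faulty

Given:
- P(A) = 0.3714, P(B) = 0.6286
- P(D|A) = 0.0114, P(D|B) = 0.0900

Step 1: Find P(D)
P(D) = P(D|A)P(A) + P(D|B)P(B)
     = 0.0114 × 0.3714 + 0.0900 × 0.6286
     = 0.00423396 + 0.05657400
     = 0.06080796

Step 2: Apply Bayes' theorem
P(A|D) = P(D|A)P(A) / P(D)
       = 0.00423396 / 0.06080796
       = 0.0696


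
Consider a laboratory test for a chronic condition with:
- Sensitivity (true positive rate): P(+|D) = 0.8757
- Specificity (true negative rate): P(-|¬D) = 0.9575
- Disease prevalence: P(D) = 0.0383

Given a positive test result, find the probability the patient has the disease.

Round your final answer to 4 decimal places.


Let D = has disease, + = positive test

Given:
- P(D) = 0.0383 (prevalence)
- P(+|D) = 0.8757 (sensitivity)
- P(-|¬D) = 0.9575 (specificity)
- P(+|¬D) = 0.0425 (false positive rate = 1 - specificity)

Step 1: Find P(+)
P(+) = P(+|D)P(D) + P(+|¬D)P(¬D)
     = 0.8757 × 0.0383 + 0.0425 × 0.9617
     = 0.03353931 + 0.04087225
     = 0.07441156

Step 2: Apply Bayes' theorem for P(D|+)
P(D|+) = P(+|D)P(D) / P(+)
       = 0.03353931 / 0.07441156
       = 0.4507


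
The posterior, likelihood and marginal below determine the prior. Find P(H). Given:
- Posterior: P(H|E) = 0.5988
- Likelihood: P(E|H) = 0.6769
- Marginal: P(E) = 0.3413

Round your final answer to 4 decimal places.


From Bayes' theorem: P(H|E) = P(E|H) × P(H) / P(E)

Rearranging for P(H):
P(H) = P(H|E) × P(E) / P(E|H)
     = 0.5988 × 0.3413 / 0.6769
     = 0.20437044 / 0.6769
     = 0.3019


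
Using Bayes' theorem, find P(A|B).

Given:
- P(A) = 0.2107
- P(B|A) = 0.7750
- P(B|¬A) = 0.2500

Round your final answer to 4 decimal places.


Bayes' theorem: P(A|B) = P(B|A) × P(A) / P(B)

Step 1: Calculate P(B) using law of total probability
P(B) = P(B|A)P(A) + P(B|¬A)P(¬A)
     = 0.7750 × 0.2107 + 0.2500 × 0.7893
     = 0.16329250 + 0.19732500
     = 0.36061750

Step 2: Apply Bayes' theorem
P(A|B) = P(B|A) × P(A) / P(B)
       = 0.16329250 / 0.36061750
       = 0.4528


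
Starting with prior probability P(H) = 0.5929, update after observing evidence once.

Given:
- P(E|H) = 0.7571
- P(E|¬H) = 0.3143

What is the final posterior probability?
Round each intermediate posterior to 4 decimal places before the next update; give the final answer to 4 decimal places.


Sequential Bayesian updating:

Initial prior: P(H) = 0.5929

Update 1:
  P(E) = 0.7571 × 0.5929 + 0.3143 × 0.4071 = 0.44888459 + 0.12795153 = 0.57683612
  P(H|E) = 0.44888459 / 0.57683612 = 0.7782

Final posterior: 0.7782


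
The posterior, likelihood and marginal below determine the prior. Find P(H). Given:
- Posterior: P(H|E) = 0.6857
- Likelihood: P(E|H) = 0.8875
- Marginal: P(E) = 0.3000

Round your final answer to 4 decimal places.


From Bayes' theorem: P(H|E) = P(E|H) × P(H) / P(E)

Rearranging for P(H):
P(H) = P(H|E) × P(E) / P(E|H)
     = 0.6857 × 0.3000 / 0.8875
     = 0.20571000 / 0.8875
     = 0.2318


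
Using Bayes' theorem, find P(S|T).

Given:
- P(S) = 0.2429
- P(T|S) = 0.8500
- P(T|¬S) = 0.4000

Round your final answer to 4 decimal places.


Bayes' theorem: P(S|T) = P(T|S) × P(S) / P(T)

Step 1: Calculate P(T) using law of total probability
P(T) = P(T|S)P(S) + P(T|¬S)P(¬S)
     = 0.8500 × 0.2429 + 0.4000 × 0.7571
     = 0.20646500 + 0.30284000
     = 0.50930500

Step 2: Apply Bayes' theorem
P(S|T) = P(T|S) × P(S) / P(T)
       = 0.20646500 / 0.50930500
       = 0.4054


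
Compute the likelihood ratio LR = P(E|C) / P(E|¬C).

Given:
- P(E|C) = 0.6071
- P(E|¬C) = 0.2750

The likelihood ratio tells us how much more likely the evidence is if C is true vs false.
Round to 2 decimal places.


Likelihood Ratio (LR) = P(E|C) / P(E|¬C)

LR = 0.6071 / 0.2750
   = 2.21

The evidence is 2.21 times more likely if C is true than if C is false.
Because LR exceeds 1, E is evidence for C.


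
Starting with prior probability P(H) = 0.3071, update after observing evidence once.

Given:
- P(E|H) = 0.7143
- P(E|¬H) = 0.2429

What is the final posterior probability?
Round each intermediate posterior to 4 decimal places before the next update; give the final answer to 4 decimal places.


Sequential Bayesian updating:

Initial prior: P(H) = 0.3071

Update 1:
  P(E) = 0.7143 × 0.3071 + 0.2429 × 0.6929 = 0.21936153 + 0.16830541 = 0.38766694
  P(H|E) = 0.21936153 / 0.38766694 = 0.5659

Final posterior: 0.5659
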